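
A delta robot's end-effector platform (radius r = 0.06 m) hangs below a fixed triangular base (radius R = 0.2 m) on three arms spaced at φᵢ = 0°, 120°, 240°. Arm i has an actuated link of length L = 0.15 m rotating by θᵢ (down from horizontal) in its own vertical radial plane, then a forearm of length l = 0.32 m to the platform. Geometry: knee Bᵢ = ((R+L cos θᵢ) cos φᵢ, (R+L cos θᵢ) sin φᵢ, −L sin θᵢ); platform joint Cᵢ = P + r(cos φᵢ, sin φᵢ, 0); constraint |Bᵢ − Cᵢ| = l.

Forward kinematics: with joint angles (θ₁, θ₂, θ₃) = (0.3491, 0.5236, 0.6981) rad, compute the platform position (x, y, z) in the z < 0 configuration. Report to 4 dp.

S1 = (0.2810·cos0.0°, 0.2810·sin0.0°, -0.0513) = (0.2810, 0.0000, -0.0513)
φ2=120.0°: virtual centre (-0.1350, 0.2337, -0.0750), radius l
φ3=240.0°: virtual centre (-0.1275, -0.2208, -0.0964), radius l
subtract pairs → two planes through P
[-0.8318 0.4675 -0.0474]·P = -0.0031;  [-0.8168 -0.4415 -0.0902]·P = -0.0073
det = 0.7491;  x = 0.0064+-0.0842z,  y = 0.0047+-0.0485z
into |P−S₁|² = l²: 1.0094z² + 0.1484z + -0.0244 = 0;  Δ = 0.1204;  z = -0.2453 or 0.0983 → z<0 root = -0.2453
x = 0.0270, y = 0.0166

(0.0270, 0.0166, -0.2453)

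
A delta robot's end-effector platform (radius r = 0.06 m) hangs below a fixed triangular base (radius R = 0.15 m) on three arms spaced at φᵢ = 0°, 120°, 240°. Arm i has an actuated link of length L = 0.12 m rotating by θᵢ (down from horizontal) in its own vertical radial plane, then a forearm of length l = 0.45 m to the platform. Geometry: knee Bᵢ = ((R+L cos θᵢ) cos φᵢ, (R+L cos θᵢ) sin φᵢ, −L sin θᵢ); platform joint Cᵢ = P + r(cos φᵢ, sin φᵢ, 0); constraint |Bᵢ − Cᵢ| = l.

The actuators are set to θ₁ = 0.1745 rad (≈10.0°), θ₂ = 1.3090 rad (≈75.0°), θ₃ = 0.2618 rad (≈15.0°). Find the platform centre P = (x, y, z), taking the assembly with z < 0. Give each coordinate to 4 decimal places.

O1 = (0.2082·cos0.0°, 0.2082·sin0.0°, -0.0208) = (0.2082, 0.0000, -0.0208)
arm 2 at φ=120.0°: (R−r)+L cos θ2 = 0.1211;  O2 = (-0.0605, 0.1048, -0.1159)
arm 3 at φ=240.0°: (R−r)+L cos θ3 = 0.2059;  O3 = (-0.1030, -0.1783, -0.0311)
subtract pairs → two planes through P
[-0.5374 0.2097 -0.1902]·P = -0.0157;  [-0.6223 -0.3566 -0.0204]·P = -0.0004
Cramer: x(z) = 0.0176-0.2238z;  y(z) = -0.0296+0.3332z
quadratic in z: (1.1611)z²+(0.1072)z+(-0.1649)=0, √Δ=0.8816 → z ∈ {-0.4258, 0.3335}; z = -0.4258 (taking z<0)
x = 0.1129, y = -0.1715

(0.1129, -0.1715, -0.4258)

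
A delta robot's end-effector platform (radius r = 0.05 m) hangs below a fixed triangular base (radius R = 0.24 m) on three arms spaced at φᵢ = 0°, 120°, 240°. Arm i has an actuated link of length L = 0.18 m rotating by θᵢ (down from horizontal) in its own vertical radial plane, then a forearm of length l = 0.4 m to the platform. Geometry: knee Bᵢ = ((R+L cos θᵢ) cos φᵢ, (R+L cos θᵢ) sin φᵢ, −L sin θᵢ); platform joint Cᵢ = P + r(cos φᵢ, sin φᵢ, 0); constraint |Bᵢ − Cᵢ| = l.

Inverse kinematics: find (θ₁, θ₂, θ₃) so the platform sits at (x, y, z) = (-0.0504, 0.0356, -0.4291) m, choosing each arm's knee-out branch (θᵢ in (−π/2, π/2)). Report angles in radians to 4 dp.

θ₁ = 1.2219, θ₂ = 0.7855, θ₃ = 1.0473

rotate P by −φ1: (-0.0504, 0.0356, -0.4291)
  A cos θ + B sin θ = C:  0.2404·cos θ + -0.4291·sin θ = -0.3211
  γ=atan2(-0.4291,0.2404)=-1.0601;  ψ=arccos(-0.6528)=2.2820;  θ1=γ+ψ≈1.2219
rotate P by −φ2: (0.0560, 0.0258, -0.4291)
  A=0.1340, B=-0.4291, C=(l²−L²−A²−y'²−z²)/(2L)=-0.2087
  √(A²+B²)=0.4495;  θ2 = -1.2682+2.0537 ≈ 0.7855
arm 3 (φ=240.0°): x'=-0.0056, y'=-0.0614
  A cos θ + B sin θ = C:  0.1956·cos θ + -0.4291·sin θ = -0.2738
  θ3 = atan2(B,A) + arccos(C/0.4716) = 1.0473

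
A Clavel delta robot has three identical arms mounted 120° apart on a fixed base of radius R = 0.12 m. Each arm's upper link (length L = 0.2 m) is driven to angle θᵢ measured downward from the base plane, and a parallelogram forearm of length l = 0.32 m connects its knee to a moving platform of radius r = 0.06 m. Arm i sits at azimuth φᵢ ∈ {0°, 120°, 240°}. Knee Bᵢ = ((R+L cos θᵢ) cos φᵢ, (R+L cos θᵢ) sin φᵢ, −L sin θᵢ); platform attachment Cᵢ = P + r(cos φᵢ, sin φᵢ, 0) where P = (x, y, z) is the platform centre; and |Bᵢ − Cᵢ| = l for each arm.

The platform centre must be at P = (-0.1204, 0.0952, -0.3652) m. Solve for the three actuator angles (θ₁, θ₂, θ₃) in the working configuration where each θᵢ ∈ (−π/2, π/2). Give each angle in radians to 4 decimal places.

arm 1 (φ=0.0°): x'=-0.1204, y'=0.0952
  A=0.1804, B=-0.3652, C=(l²−L²−A²−y'²−z²)/(2L)=-0.2814
  θ1 = atan2(B,A) + arccos(C/0.4073) = 1.2216
rotate P by −φ2: (0.1426, 0.0567, -0.3652)
  A cos θ + B sin θ = C:  -0.0826·cos θ + -0.3652·sin θ = -0.2025
  θ2 = atan2(B,A) + arccos(C/0.3744) = 0.3490
φ3=240.0° → target in arm frame (-0.0222, -0.1519)
  A=0.0822, B=-0.3652, C=(l²−L²−A²−y'²−z²)/(2L)=-0.2520
  √(A²+B²)=0.3743;  θ3 = -1.3493+2.3093 ≈ 0.9600

θ₁ = 1.2216, θ₂ = 0.3490, θ₃ = 0.9600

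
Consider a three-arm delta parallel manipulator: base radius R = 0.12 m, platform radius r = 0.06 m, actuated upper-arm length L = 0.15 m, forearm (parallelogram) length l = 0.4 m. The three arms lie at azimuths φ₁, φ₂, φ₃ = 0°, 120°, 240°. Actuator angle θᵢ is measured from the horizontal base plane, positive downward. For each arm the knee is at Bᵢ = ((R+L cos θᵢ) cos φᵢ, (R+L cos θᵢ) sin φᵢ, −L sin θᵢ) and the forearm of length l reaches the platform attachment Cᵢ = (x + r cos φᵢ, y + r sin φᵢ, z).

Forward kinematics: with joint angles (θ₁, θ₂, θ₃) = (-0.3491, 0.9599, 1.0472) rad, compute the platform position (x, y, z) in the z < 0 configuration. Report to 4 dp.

(0.2406, 0.0182, -0.3463)

arm 1 at φ=0.0°: ρ1 = 0.2010;  O1 = (0.2010, 0.0000, 0.0513)
φ2=120.0°: virtual centre (-0.0730, 0.1265, -0.1229), radius l
arm 3 at φ=240.0°: ρ3 = 0.1350;  O3 = (-0.0675, -0.1169, -0.1299)
subtract pairs → two planes through P
plane₁₂: -0.5479x+0.2529y+-0.3484z = -0.0066
Cramer: x(z) = 0.0134-0.6560z;  y(z) = 0.0030-0.0438z
into |P−O₁|² = l²: 1.4322z² + 0.1431z + -0.1222 = 0;  Δ = 0.7205;  z = -0.3463 or 0.2464 → z<0 root = -0.3463
x = 0.2406, y = 0.0182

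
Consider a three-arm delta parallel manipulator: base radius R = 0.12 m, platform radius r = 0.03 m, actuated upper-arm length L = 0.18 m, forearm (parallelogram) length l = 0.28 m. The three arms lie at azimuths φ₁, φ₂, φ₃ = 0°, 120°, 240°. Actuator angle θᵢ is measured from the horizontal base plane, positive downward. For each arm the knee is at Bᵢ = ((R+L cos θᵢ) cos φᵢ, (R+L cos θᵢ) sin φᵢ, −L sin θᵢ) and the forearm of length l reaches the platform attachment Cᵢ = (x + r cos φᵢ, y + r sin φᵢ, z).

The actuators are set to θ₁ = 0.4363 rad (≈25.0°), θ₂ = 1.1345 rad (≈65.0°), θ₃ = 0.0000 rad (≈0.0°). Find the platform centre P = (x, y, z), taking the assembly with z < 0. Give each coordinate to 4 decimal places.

φ1=0.0°: virtual centre (0.2531, 0.0000, -0.0761), radius l
arm 2 at φ=120.0°: e+L cos θ2 = 0.1661;  S2 = (-0.0830, 0.1438, -0.1631)
φ3=240.0°: virtual centre (-0.1350, -0.2338, 0.0000), radius l
subtract pairs → two planes through P
[-0.6723 0.2876 -0.1741]·P = -0.0157;  [-0.7763 -0.4677 0.1521]·P = 0.0030
det = 0.5377;  x = 0.0120+-0.0701z,  y = -0.0264+0.4416z
into |P−S₁|² = l²: 1.2000z² + 0.1626z + -0.0138 = 0;  Δ = 0.0925;  z = -0.1945 or 0.0590 → z<0 root = -0.1945
x = 0.0256, y = -0.1123

(0.0256, -0.1123, -0.1945)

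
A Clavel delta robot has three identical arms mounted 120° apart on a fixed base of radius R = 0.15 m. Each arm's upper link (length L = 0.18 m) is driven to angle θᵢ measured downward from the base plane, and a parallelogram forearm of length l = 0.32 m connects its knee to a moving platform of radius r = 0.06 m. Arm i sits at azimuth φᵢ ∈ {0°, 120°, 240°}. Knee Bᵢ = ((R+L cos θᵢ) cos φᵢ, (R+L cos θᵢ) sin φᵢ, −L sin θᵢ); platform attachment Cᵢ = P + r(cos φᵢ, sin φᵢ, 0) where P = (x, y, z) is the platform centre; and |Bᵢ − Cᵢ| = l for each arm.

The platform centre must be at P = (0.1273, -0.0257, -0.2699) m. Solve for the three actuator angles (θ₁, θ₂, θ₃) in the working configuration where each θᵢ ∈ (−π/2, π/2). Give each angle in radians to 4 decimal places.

θ₁ = -0.0874, θ₂ = 0.9600, θ₃ = 0.7854

arm 1 (φ=0.0°): x'=0.1273, y'=-0.0257
  A cos θ + B sin θ = C:  -0.0373·cos θ + -0.2699·sin θ = -0.0136
  θ1 = atan2(B,A) + arccos(C/0.2725) = -0.0874
φ2=120.0° → target in arm frame (-0.0859, -0.0974)
  e−x'=0.1759;  (l²−L²−(e−x')²−y'²−z²)/2L = -0.1202
  √(A²+B²)=0.3222;  θ2 = -0.9932+1.9532 ≈ 0.9600
φ3=240.0° → target in arm frame (-0.0414, 0.1231)
  A=0.1314, B=-0.2699, C=(l²−L²−A²−y'²−z²)/(2L)=-0.0980
  √(A²+B²)=0.3002;  θ3 = -1.1177+1.9032 ≈ 0.7854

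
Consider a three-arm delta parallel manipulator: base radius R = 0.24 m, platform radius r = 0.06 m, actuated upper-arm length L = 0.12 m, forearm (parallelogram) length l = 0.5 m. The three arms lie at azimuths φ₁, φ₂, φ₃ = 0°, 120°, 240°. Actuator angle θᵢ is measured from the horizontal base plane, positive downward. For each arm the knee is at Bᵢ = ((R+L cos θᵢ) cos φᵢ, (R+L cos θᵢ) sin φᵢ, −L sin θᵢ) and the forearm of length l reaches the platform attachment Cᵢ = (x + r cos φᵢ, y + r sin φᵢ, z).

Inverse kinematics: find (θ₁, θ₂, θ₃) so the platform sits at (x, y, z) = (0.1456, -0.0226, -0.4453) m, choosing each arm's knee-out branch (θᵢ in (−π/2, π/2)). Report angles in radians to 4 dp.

φ1=0.0° → target in arm frame (0.1456, -0.0226)
  e−x'=0.0344;  (l²−L²−(e−x')²−y'²−z²)/2L = 0.1484
  γ=atan2(-0.4453,0.0344)=-1.4937;  ψ=arccos(0.3322)=1.2321;  θ1=γ+ψ≈-0.2616
φ2=120.0° → target in arm frame (-0.0924, -0.1148)
  A cos θ + B sin θ = C:  0.2724·cos θ + -0.4453·sin θ = -0.2086
  θ2 = atan2(B,A) + arccos(C/0.5220) = 0.9600
φ3=240.0° → target in arm frame (-0.0532, 0.1374)
  A=0.2332, B=-0.4453, C=(l²−L²−A²−y'²−z²)/(2L)=-0.1499
  √(A²+B²)=0.5027;  θ3 = -1.0883+1.8735 ≈ 0.7852

θ₁ = -0.2616, θ₂ = 0.9600, θ₃ = 0.7852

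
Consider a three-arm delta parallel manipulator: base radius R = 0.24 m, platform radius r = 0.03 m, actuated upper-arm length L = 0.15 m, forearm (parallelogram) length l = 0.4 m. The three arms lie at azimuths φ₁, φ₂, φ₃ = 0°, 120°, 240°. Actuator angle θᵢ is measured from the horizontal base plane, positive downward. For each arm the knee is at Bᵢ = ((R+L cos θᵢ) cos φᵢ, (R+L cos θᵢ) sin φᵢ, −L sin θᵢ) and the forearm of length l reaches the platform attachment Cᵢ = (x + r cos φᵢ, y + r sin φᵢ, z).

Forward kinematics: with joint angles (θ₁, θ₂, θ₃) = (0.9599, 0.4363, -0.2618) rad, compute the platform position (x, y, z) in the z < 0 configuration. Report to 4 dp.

(-0.0818, -0.0440, -0.2467)

S1 = (0.2960·cos0.0°, 0.2960·sin0.0°, -0.1229) = (0.2960, 0.0000, -0.1229)
arm 2 at φ=120.0°: e+L cos θ2 = 0.3459;  S2 = (-0.1730, 0.2996, -0.0634)
φ3=240.0°: virtual centre (-0.1774, -0.3073, 0.0388), radius l
|S₂|²−|S₁|² = 0.0210;  |S₃|²−|S₁|² = 0.0247
linear system: -0.9380x+0.5992y = 0.0210−0.1190z; -0.9470x+-0.6147y = 0.0247−0.3234z
Cramer: x(z) = -0.0242+0.2333z;  y(z) = -0.0029+0.1667z
sphere 1 gives Az²+Bz+C=0 with A=1.0822, B=0.0953, C=-0.0423;  B²−4AC=0.1924;  roots -0.2467, 0.1586;  negative root z = -0.2467
x = -0.0818, y = -0.0440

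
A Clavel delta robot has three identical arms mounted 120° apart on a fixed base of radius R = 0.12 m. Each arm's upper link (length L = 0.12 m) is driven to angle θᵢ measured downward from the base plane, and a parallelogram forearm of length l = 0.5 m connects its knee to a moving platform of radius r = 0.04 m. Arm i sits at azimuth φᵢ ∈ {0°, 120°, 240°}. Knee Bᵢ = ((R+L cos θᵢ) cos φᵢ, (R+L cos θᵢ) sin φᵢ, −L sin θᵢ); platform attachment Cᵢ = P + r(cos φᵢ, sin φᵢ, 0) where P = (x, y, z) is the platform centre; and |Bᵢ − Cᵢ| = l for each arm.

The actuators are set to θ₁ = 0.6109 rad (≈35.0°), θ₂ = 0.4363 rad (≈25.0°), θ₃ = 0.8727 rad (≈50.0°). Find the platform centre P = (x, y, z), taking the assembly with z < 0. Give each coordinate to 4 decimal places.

(0.0109, 0.0823, -0.5327)

centre 1 = (0.1783·cos0.0°, 0.1783·sin0.0°, -0.0688) = (0.1783, 0.0000, -0.0688)
arm 2 at φ=120.0°: e+L cos θ2 = 0.1888;  centre 2 = (-0.0944, 0.1635, -0.0507)
centre 3 = (0.1571·cos240.0°, 0.1571·sin240.0°, -0.0919) = (-0.0786, -0.1361, -0.0919)
|centre ₂|²−|centre ₁|² = 0.0017;  |centre ₃|²−|centre ₁|² = -0.0034
linear system: -0.5454x+0.3269y = 0.0017−0.0362z; -0.5137x+-0.2722y = -0.0034−-0.0462z
det = 0.3164;  x = 0.0021+-0.0166z,  y = 0.0086+-0.1385z
into |P−centre ₁|² = l²: 1.0194z² + 0.1411z + -0.2141 = 0;  Δ = 0.8931;  z = -0.5327 or 0.3943 → z<0 root = -0.5327
x = 0.0109, y = 0.0823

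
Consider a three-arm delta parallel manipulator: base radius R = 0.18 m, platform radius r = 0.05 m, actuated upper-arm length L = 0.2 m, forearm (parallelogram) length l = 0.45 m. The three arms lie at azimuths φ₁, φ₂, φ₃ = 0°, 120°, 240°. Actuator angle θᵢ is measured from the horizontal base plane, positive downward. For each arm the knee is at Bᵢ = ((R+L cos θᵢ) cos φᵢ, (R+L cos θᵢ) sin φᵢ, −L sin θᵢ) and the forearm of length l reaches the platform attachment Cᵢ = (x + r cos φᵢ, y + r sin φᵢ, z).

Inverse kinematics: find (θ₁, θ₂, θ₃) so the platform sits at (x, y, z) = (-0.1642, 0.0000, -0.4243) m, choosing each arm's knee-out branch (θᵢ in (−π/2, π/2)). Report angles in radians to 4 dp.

θ₁ = 1.1345, θ₂ = 0.3491, θ₃ = 0.3491

rotate P by −φ1: (-0.1642, 0.0000, -0.4243)
  A=0.2942, B=-0.4243, C=(l²−L²−A²−y'²−z²)/(2L)=-0.2602
  √(A²+B²)=0.5163;  θ1 = -0.9645+2.0990 ≈ 1.1345
arm 2 (φ=120.0°): x'=0.0821, y'=0.1422
  A cos θ + B sin θ = C:  0.0479·cos θ + -0.4243·sin θ = -0.1001
  γ=atan2(-0.4243,0.0479)=-1.4584;  ψ=arccos(-0.2345)=1.8075;  θ2=γ+ψ≈0.3491
φ3=240.0° → target in arm frame (0.0821, -0.1422)
  A cos θ + B sin θ = C:  0.0479·cos θ + -0.4243·sin θ = -0.1001
  θ3 = atan2(B,A) + arccos(C/0.4270) = 0.3491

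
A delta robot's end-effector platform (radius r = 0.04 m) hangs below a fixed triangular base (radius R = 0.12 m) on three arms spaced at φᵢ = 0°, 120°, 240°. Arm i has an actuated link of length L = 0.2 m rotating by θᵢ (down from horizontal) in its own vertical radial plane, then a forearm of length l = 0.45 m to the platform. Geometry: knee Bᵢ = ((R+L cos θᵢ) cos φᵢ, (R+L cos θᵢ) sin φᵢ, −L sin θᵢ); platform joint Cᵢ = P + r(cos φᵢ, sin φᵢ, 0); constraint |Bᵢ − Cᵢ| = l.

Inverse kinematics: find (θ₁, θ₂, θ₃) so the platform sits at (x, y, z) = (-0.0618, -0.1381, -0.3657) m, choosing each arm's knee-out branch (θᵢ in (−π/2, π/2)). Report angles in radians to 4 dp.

θ₁ = 0.4363, θ₂ = 0.5237, θ₃ = -0.3492

arm 1 (φ=0.0°): x'=-0.0618, y'=-0.1381
  A cos θ + B sin θ = C:  0.1418·cos θ + -0.3657·sin θ = -0.0260
  θ1 = atan2(B,A) + arccos(C/0.3922) = 0.4363
φ2=120.0° → target in arm frame (-0.0887, 0.1226)
  e−x'=0.1687;  (l²−L²−(e−x')²−y'²−z²)/2L = -0.0368
  γ=atan2(-0.3657,0.1687)=-1.1386;  ψ=arccos(-0.0914)=1.6623;  θ2=γ+ψ≈0.5237
rotate P by −φ3: (0.1505, 0.0155, -0.3657)
  e−x'=-0.0705;  (l²−L²−(e−x')²−y'²−z²)/2L = 0.0589
  γ=atan2(-0.3657,-0.0705)=-1.7612;  ψ=arccos(0.1581)=1.4120;  θ3=γ+ψ≈-0.3492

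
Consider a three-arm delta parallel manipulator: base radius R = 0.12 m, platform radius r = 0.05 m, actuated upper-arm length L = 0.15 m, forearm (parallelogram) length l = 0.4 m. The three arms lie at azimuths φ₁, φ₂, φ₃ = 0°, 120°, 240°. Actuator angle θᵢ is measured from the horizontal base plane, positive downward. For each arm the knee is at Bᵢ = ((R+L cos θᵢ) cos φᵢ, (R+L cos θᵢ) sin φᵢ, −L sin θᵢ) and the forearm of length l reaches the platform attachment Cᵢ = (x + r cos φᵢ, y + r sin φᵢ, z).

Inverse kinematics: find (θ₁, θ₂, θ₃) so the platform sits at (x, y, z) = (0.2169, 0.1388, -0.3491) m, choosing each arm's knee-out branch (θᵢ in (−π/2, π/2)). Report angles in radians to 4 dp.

θ₁ = -0.1745, θ₂ = 0.6982, θ₃ = 1.3964

arm 1 (φ=0.0°): x'=0.2169, y'=0.1388
  A=-0.1469, B=-0.3491, C=(l²−L²−A²−y'²−z²)/(2L)=-0.0841
  θ1 = atan2(B,A) + arccos(C/0.3787) = -0.1745
arm 2 (φ=120.0°): x'=0.0118, y'=-0.2572
  A cos θ + B sin θ = C:  0.0582·cos θ + -0.3491·sin θ = -0.1798
  √(A²+B²)=0.3539;  θ2 = -1.4055+2.1036 ≈ 0.6982
rotate P by −φ3: (-0.2287, 0.1184, -0.3491)
  A=0.2987, B=-0.3491, C=(l²−L²−A²−y'²−z²)/(2L)=-0.2920
  θ3 = atan2(B,A) + arccos(C/0.4594) = 1.3964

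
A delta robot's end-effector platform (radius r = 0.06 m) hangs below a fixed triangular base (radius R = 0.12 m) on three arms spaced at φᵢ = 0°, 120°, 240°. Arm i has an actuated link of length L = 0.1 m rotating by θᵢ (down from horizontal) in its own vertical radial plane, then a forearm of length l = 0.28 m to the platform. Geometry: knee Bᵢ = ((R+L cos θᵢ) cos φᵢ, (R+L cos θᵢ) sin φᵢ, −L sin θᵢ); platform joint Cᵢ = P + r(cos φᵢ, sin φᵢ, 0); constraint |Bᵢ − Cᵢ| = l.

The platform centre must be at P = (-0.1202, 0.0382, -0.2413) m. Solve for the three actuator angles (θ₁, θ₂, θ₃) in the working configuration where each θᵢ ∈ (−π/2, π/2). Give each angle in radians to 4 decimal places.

φ1=0.0° → target in arm frame (-0.1202, 0.0382)
  e−x'=0.1802;  (l²−L²−(e−x')²−y'²−z²)/2L = -0.1188
  √(A²+B²)=0.3012;  θ1 = -0.9294+1.9762 ≈ 1.0469
rotate P by −φ2: (0.0932, 0.0850, -0.2413)
  A=-0.0332, B=-0.2413, C=(l²−L²−A²−y'²−z²)/(2L)=0.0092
  √(A²+B²)=0.2436;  θ2 = -1.7075+1.5328 ≈ -0.1746
arm 3 (φ=240.0°): x'=0.0270, y'=-0.1232
  A cos θ + B sin θ = C:  0.0330·cos θ + -0.2413·sin θ = -0.0305
  γ=atan2(-0.2413,0.0330)=-1.4350;  ψ=arccos(-0.1250)=1.6962;  θ3=γ+ψ≈0.2612

θ₁ = 1.0469, θ₂ = -0.1746, θ₃ = 0.2612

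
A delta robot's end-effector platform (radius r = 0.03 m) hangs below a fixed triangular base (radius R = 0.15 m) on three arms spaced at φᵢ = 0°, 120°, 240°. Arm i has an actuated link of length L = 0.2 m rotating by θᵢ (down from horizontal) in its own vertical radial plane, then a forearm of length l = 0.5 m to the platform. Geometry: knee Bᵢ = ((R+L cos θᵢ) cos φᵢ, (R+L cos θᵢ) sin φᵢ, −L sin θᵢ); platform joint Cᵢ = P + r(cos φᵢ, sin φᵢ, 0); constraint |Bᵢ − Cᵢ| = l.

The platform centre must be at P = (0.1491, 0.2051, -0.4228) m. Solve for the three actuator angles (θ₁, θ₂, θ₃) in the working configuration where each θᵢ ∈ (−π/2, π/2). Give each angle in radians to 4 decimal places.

rotate P by −φ1: (0.1491, 0.2051, -0.4228)
  e−x'=-0.0291;  (l²−L²−(e−x')²−y'²−z²)/2L = -0.0292
  γ=atan2(-0.4228,-0.0291)=-1.6395;  ψ=arccos(-0.0689)=1.6397;  θ1=γ+ψ≈0.0002
φ2=120.0° → target in arm frame (0.1031, -0.2317)
  e−x'=0.0169;  (l²−L²−(e−x')²−y'²−z²)/2L = -0.0568
  θ2 = atan2(B,A) + arccos(C/0.4231) = 0.1747
φ3=240.0° → target in arm frame (-0.2522, 0.0266)
  A=0.3722, B=-0.4228, C=(l²−L²−A²−y'²−z²)/(2L)=-0.2699
  γ=atan2(-0.4228,0.3722)=-0.8490;  ψ=arccos(-0.4792)=2.0706;  θ3=γ+ψ≈1.2216

θ₁ = 0.0002, θ₂ = 0.1747, θ₃ = 1.2216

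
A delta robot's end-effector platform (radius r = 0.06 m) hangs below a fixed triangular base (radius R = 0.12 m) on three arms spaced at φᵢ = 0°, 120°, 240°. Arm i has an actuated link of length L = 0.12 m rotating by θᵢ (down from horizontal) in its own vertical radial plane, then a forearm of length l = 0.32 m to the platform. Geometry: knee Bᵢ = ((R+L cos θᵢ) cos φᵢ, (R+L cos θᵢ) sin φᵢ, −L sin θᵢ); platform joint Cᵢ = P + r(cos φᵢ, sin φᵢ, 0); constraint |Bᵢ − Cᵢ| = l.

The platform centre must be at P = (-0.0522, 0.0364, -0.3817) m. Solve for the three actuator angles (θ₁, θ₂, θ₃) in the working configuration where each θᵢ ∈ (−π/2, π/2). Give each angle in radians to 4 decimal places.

θ₁ = 1.1339, θ₂ = 0.6979, θ₃ = 0.9593

arm 1 (φ=0.0°): x'=-0.0522, y'=0.0364
  A cos θ + B sin θ = C:  0.1122·cos θ + -0.3817·sin θ = -0.2984
  γ=atan2(-0.3817,0.1122)=-1.2849;  ψ=arccos(-0.7500)=2.4188;  θ1=γ+ψ≈1.1339
rotate P by −φ2: (0.0576, 0.0270, -0.3817)
  e−x'=0.0024;  (l²−L²−(e−x')²−y'²−z²)/2L = -0.2435
  γ=atan2(-0.3817,0.0024)=-1.5646;  ψ=arccos(-0.6378)=2.2625;  θ2=γ+ψ≈0.6979
φ3=240.0° → target in arm frame (-0.0054, -0.0634)
  A cos θ + B sin θ = C:  0.0654·cos θ + -0.3817·sin θ = -0.2750
  θ3 = atan2(B,A) + arccos(C/0.3873) = 0.9593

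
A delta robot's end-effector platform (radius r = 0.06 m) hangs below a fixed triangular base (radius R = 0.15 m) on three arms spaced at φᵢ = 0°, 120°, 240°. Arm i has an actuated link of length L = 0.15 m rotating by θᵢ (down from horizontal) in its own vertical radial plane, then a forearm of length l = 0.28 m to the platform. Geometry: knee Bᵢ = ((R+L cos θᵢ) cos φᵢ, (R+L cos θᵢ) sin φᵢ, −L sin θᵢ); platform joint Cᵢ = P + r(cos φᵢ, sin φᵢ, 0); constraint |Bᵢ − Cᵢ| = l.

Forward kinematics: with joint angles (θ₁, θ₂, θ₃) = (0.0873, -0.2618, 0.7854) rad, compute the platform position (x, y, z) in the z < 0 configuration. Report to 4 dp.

arm 1 at φ=0.0°: e+L cos θ1 = 0.2394;  O1 = (0.2394, 0.0000, -0.0131)
arm 2 at φ=120.0°: e+L cos θ2 = 0.2349;  O2 = (-0.1174, 0.2034, 0.0388)
φ3=240.0°: virtual centre (-0.0980, -0.1698, -0.1061), radius l
|O₂|²−|O₁|² = -0.0008;  |O₃|²−|O₁|² = -0.0078
linear system: -0.7137x+0.4068y = -0.0008−0.1038z; -0.6749x+-0.3396y = -0.0078−-0.1860z
det = 0.5170;  x = 0.0067+-0.0782z,  y = 0.0097+-0.3923z
quadratic in z: (1.1600)z²+(0.0549)z+(-0.0240)=0, √Δ=0.3379 → z ∈ {-0.1693, 0.1220}; z = -0.1693 (taking z<0)
x = 0.0199, y = 0.0761

(0.0199, 0.0761, -0.1693)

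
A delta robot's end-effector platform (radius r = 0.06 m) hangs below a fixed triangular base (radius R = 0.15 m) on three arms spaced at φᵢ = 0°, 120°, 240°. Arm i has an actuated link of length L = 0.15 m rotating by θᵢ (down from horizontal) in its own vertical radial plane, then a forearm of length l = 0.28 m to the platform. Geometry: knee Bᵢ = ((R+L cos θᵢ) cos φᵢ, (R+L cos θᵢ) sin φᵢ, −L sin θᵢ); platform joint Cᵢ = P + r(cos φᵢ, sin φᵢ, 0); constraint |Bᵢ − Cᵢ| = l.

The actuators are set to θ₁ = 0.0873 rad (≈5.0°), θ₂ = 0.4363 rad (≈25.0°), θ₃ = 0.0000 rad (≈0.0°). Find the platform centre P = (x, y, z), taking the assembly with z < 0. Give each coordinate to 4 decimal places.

φ1=0.0°: virtual centre (0.2394, 0.0000, -0.0131), radius l
S2 = (0.2259·cos120.0°, 0.2259·sin120.0°, -0.0634) = (-0.1130, 0.1957, -0.0634)
S3 = (0.2400·cos240.0°, 0.2400·sin240.0°, 0.0000) = (-0.1200, -0.2078, 0.0000)
subtract pairs → two planes through P
linear system: -0.7048x+0.3914y = -0.0024−-0.1006z; -0.7189x+-0.4157y = 0.0001−0.0262z
det = 0.5743;  x = 0.0017+-0.0550z,  y = -0.0032+0.1580z
quadratic in z: (1.0280)z²+(0.0513)z+(-0.0217)=0, √Δ=0.3031 → z ∈ {-0.1724, 0.1225}; z = -0.1724 (taking z<0)
x = 0.0112, y = -0.0304

(0.0112, -0.0304, -0.1724)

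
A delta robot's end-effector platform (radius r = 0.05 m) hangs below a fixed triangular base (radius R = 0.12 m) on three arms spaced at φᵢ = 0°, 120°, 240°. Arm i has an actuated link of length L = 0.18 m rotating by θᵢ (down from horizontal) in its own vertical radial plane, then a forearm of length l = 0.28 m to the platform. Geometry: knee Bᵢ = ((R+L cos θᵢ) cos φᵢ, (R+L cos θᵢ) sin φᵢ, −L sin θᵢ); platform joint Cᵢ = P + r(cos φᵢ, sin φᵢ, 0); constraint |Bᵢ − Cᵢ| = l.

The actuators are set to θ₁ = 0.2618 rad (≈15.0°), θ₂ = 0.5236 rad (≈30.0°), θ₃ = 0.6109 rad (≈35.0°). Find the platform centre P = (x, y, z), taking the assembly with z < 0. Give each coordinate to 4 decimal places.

(0.0378, 0.0101, -0.2358)

arm 1 at φ=0.0°: ρ1 = 0.2439;  O1 = (0.2439, 0.0000, -0.0466)
O2 = (0.2259·cos120.0°, 0.2259·sin120.0°, -0.0900) = (-0.1129, 0.1956, -0.0900)
O3 = (0.2174·cos240.0°, 0.2174·sin240.0°, -0.1032) = (-0.1087, -0.1883, -0.1032)
subtract pairs → two planes through P
linear system: -0.7136x+0.3912y = -0.0025−-0.0868z; -0.7052x+-0.3766y = -0.0037−-0.1133z
Cramer: x(z) = 0.0044-0.1414z;  y(z) = 0.0016-0.0361z
into |P−O₁|² = l²: 1.0213z² + 0.1608z + -0.0189 = 0;  Δ = 0.1030;  z = -0.2358 or 0.0784 → z<0 root = -0.2358
x = 0.0378, y = 0.0101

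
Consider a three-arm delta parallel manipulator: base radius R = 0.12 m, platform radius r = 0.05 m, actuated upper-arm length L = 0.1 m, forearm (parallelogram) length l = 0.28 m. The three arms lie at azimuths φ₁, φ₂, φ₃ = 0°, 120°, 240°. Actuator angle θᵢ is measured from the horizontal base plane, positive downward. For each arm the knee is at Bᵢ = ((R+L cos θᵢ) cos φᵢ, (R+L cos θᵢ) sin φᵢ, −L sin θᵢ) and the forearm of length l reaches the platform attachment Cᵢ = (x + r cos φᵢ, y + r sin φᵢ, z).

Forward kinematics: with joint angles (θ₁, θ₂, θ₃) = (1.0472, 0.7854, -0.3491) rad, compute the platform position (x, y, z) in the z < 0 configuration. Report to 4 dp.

(-0.0909, -0.0985, -0.2422)

O1 = (0.1200·cos0.0°, 0.1200·sin0.0°, -0.0866) = (0.1200, 0.0000, -0.0866)
arm 2 at φ=120.0°: ρ2 = 0.1407;  O2 = (-0.0704, 0.1219, -0.0707)
O3 = (0.1640·cos240.0°, 0.1640·sin240.0°, 0.0342) = (-0.0820, -0.1420, 0.0342)
|O₂|²−|O₁|² = 0.0029;  |O₃|²−|O₁|² = 0.0062
plane₁₂: -0.3807x+0.2437y+0.0318z = 0.0029
Cramer: x(z) = -0.0112+0.3288z;  y(z) = -0.0057+0.3831z
into |P−O₁|² = l²: 1.2549z² + 0.0826z + -0.0536 = 0;  Δ = 0.2761;  z = -0.2422 or 0.1765 → z<0 root = -0.2422
x = -0.0909, y = -0.0985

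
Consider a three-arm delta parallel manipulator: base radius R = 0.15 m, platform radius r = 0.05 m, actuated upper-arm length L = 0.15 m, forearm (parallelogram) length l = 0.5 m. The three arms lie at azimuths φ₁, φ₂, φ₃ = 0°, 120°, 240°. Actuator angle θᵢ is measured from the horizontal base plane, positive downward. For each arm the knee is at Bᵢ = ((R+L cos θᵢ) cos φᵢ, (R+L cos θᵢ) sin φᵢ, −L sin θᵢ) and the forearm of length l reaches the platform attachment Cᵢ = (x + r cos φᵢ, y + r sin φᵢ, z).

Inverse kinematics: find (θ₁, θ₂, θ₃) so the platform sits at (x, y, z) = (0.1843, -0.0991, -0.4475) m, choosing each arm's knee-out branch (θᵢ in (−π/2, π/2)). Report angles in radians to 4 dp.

φ1=0.0° → target in arm frame (0.1843, -0.0991)
  e−x'=-0.0843;  (l²−L²−(e−x')²−y'²−z²)/2L = 0.0344
  √(A²+B²)=0.4554;  θ1 = -1.7570+1.4952 ≈ -0.2618
φ2=120.0° → target in arm frame (-0.1780, -0.1101)
  A cos θ + B sin θ = C:  0.2780·cos θ + -0.4475·sin θ = -0.2071
  γ=atan2(-0.4475,0.2780)=-1.0150;  ψ=arccos(-0.3932)=1.9749;  θ2=γ+ψ≈0.9599
φ3=240.0° → target in arm frame (-0.0063, 0.2092)
  A cos θ + B sin θ = C:  0.1063·cos θ + -0.4475·sin θ = -0.0927
  √(A²+B²)=0.4600;  θ3 = -1.3375+1.7737 ≈ 0.4362

θ₁ = -0.2618, θ₂ = 0.9599, θ₃ = 0.4362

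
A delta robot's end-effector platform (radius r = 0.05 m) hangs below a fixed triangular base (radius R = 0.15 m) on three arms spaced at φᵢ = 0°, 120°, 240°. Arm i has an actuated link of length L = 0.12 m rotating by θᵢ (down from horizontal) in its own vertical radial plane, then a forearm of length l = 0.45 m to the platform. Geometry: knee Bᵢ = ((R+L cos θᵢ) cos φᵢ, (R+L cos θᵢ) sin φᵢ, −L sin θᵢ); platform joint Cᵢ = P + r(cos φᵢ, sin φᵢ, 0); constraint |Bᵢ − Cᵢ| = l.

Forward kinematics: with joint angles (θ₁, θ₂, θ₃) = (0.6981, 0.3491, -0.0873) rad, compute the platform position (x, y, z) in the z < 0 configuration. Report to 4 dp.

(-0.0940, -0.0587, -0.4196)

φ1=0.0°: virtual centre (0.1919, 0.0000, -0.0771), radius l
arm 2 at φ=120.0°: (R−r)+L cos θ2 = 0.2128;  centre 2 = (-0.1064, 0.1843, -0.0410)
centre 3 = (0.2195·cos240.0°, 0.2195·sin240.0°, 0.0105) = (-0.1098, -0.1901, 0.0105)
|centre ₂|²−|centre ₁|² = 0.0042;  |centre ₃|²−|centre ₁|² = 0.0055
[-0.5966 0.3685 0.0722]·P = 0.0042;  [-0.6034 -0.3803 0.1752]·P = 0.0055
Cramer: x(z) = -0.0081+0.2048z;  y(z) = -0.0017+0.1357z
quadratic in z: (1.0604)z²+(0.0719)z+(-0.1566)=0, √Δ=0.8180 → z ∈ {-0.4196, 0.3518}; z = -0.4196 (taking z<0)
x = -0.0940, y = -0.0587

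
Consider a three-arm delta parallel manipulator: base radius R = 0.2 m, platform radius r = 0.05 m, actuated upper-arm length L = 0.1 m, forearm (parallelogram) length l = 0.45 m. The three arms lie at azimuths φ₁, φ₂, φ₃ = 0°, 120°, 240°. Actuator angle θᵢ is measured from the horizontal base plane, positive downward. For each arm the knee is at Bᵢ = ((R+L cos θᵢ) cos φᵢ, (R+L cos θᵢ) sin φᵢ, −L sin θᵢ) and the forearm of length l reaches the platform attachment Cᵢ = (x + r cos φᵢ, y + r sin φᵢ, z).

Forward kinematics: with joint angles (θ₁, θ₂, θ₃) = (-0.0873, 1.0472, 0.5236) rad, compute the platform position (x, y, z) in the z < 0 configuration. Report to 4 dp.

arm 1 at φ=0.0°: ρ1 = 0.2496;  centre 1 = (0.2496, 0.0000, 0.0087)
arm 2 at φ=120.0°: ρ2 = 0.2000;  centre 2 = (-0.1000, 0.1732, -0.0866)
φ3=240.0°: virtual centre (-0.1183, -0.2049, -0.0500), radius l
eliminate P² terms by subtracting sphere 1 from 2 and 3
[-0.6992 0.3464 -0.1906]·P = -0.0149;  [-0.7358 -0.4098 -0.1174]·P = -0.0039
Cramer: x(z) = 0.0138-0.2194z;  y(z) = -0.0152+0.1074z
sphere 1 gives Az²+Bz+C=0 with A=1.0597, B=0.0828, C=-0.1466;  B²−4AC=0.6281;  roots -0.4130, 0.3349;  negative root z = -0.4130
x = 0.1044, y = -0.0596

(0.1044, -0.0596, -0.4130)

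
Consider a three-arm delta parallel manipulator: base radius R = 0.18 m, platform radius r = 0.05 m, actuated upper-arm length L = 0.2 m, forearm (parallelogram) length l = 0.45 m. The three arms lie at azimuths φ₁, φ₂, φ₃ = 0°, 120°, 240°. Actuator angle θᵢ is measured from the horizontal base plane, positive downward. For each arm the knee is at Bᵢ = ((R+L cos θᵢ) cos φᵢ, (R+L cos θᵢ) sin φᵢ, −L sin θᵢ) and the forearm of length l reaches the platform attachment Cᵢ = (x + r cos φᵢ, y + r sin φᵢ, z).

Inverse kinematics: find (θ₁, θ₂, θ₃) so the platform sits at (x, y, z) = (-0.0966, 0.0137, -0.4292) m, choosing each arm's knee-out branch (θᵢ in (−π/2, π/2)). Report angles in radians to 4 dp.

θ₁ = 0.8726, θ₂ = 0.3492, θ₃ = 0.4365

φ1=0.0° → target in arm frame (-0.0966, 0.0137)
  e−x'=0.2266;  (l²−L²−(e−x')²−y'²−z²)/2L = -0.1831
  √(A²+B²)=0.4853;  θ1 = -1.0850+1.9577 ≈ 0.8726
rotate P by −φ2: (0.0602, 0.0768, -0.4292)
  A cos θ + B sin θ = C:  0.0698·cos θ + -0.4292·sin θ = -0.0812
  γ=atan2(-0.4292,0.0698)=-1.4095;  ψ=arccos(-0.1868)=1.7587;  θ2=γ+ψ≈0.3492
arm 3 (φ=240.0°): x'=0.0364, y'=-0.0905
  A cos θ + B sin θ = C:  0.0936·cos θ + -0.4292·sin θ = -0.0966
  √(A²+B²)=0.4393;  θ3 = -1.3562+1.7926 ≈ 0.4365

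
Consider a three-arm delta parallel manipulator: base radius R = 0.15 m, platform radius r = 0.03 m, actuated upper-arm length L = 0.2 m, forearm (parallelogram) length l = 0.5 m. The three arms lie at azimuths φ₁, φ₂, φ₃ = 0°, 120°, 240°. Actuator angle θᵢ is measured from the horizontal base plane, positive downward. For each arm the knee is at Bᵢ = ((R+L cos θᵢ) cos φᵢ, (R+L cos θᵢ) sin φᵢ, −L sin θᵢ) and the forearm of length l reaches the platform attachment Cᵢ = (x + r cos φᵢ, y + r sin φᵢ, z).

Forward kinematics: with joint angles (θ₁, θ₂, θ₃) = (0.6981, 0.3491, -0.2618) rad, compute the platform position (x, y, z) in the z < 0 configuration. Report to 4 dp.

(-0.1263, -0.0932, -0.4145)

O1 = (0.2732·cos0.0°, 0.2732·sin0.0°, -0.1286) = (0.2732, 0.0000, -0.1286)
arm 2 at φ=120.0°: ρ2 = 0.3079;  O2 = (-0.1540, 0.2667, -0.0684)
arm 3 at φ=240.0°: ρ3 = 0.3132;  O3 = (-0.1566, -0.2712, 0.0518)
eliminate P² terms by subtracting sphere 1 from 2 and 3
linear system: -0.8544x+0.5334y = 0.0083−0.1203z; -0.8596x+-0.5425y = 0.0096−0.3606z
Cramer: x(z) = -0.0105+0.2794z;  y(z) = -0.0011+0.2220z
quadratic in z: (1.1274)z²+(0.0981)z+(-0.1530)=0, √Δ=0.8364 → z ∈ {-0.4145, 0.3275}; z = -0.4145 (taking z<0)
x = -0.1263, y = -0.0932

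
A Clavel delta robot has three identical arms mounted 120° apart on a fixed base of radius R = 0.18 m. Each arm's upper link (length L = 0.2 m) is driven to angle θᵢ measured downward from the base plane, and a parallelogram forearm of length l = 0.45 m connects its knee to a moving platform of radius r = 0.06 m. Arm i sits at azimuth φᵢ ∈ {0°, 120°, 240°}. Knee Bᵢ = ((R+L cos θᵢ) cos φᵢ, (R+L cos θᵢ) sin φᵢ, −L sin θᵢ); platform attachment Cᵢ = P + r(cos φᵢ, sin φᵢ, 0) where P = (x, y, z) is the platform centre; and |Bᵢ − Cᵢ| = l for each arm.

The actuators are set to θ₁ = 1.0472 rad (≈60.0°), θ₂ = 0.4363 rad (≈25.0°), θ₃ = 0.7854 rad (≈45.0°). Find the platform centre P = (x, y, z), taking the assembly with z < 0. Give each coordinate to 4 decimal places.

(-0.0984, 0.0624, -0.4850)

arm 1 at φ=0.0°: (R−r)+L cos θ1 = 0.2200;  O1 = (0.2200, 0.0000, -0.1732)
arm 2 at φ=120.0°: (R−r)+L cos θ2 = 0.3013;  O2 = (-0.1506, 0.2609, -0.0845)
O3 = (0.2614·cos240.0°, 0.2614·sin240.0°, -0.1414) = (-0.1307, -0.2264, -0.1414)
eliminate P² terms by subtracting sphere 1 from 2 and 3
[-0.7413 0.5218 0.1774]·P = 0.0195;  [-0.7014 -0.4528 0.0636]·P = 0.0099
Cramer: x(z) = -0.0200+0.1617z;  y(z) = 0.0090-0.1102z
sphere 1 gives Az²+Bz+C=0 with A=1.0383, B=0.2668, C=-0.1148;  B²−4AC=0.5481;  roots -0.4850, 0.2280;  negative root z = -0.4850
x = -0.0984, y = 0.0624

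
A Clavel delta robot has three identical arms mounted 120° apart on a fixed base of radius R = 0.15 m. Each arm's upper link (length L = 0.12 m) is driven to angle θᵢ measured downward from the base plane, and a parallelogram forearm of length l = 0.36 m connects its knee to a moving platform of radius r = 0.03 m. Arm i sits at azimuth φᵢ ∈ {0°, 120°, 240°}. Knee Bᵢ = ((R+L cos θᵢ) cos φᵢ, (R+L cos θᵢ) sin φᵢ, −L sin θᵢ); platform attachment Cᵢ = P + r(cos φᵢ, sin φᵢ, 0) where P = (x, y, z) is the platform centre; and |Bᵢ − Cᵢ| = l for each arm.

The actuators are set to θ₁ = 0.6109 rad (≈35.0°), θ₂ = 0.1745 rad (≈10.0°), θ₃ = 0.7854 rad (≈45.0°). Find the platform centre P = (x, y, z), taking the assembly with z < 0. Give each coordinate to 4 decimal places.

(-0.0146, 0.0657, -0.3354)

φ1=0.0°: virtual centre (0.2183, 0.0000, -0.0688), radius l
φ2=120.0°: virtual centre (-0.1191, 0.2063, -0.0208), radius l
centre 3 = (0.2049·cos240.0°, 0.2049·sin240.0°, -0.0849) = (-0.1024, -0.1774, -0.0849)
subtract pairs → two planes through P
[-0.6748 0.4125 0.0960]·P = 0.0048;  [-0.6414 -0.3548 -0.0320]·P = -0.0032
det = 0.5040;  x = -0.0007+0.0414z,  y = 0.0104+-0.1651z
quadratic in z: (1.0290)z²+(0.1161)z+(-0.0768)=0, √Δ=0.5740 → z ∈ {-0.3354, 0.2225}; z = -0.3354 (taking z<0)
x = -0.0146, y = 0.0657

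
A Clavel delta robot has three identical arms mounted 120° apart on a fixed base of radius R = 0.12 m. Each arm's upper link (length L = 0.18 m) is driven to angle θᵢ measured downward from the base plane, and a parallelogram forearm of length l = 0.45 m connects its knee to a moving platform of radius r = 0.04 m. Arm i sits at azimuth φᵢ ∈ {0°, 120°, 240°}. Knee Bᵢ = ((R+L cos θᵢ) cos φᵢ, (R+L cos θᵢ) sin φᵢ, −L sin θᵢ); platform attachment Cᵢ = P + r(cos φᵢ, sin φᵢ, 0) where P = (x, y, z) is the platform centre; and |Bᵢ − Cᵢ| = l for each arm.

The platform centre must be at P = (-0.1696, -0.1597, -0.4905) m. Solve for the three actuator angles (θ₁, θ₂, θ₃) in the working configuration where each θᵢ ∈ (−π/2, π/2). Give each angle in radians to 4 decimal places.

rotate P by −φ1: (-0.1696, -0.1597, -0.4905)
  A=0.2496, B=-0.4905, C=(l²−L²−A²−y'²−z²)/(2L)=-0.4397
  γ=atan2(-0.4905,0.2496)=-1.1001;  ψ=arccos(-0.7990)=2.4963;  θ1=γ+ψ≈1.3963
φ2=120.0° → target in arm frame (-0.0535, 0.2267)
  e−x'=0.1335;  (l²−L²−(e−x')²−y'²−z²)/2L = -0.3881
  √(A²+B²)=0.5083;  θ2 = -1.3051+2.4395 ≈ 1.1344
φ3=240.0° → target in arm frame (0.2231, -0.0670)
  e−x'=-0.1431;  (l²−L²−(e−x')²−y'²−z²)/2L = -0.2652
  θ3 = atan2(B,A) + arccos(C/0.5109) = 0.2618

θ₁ = 1.3963, θ₂ = 1.1344, θ₃ = 0.2618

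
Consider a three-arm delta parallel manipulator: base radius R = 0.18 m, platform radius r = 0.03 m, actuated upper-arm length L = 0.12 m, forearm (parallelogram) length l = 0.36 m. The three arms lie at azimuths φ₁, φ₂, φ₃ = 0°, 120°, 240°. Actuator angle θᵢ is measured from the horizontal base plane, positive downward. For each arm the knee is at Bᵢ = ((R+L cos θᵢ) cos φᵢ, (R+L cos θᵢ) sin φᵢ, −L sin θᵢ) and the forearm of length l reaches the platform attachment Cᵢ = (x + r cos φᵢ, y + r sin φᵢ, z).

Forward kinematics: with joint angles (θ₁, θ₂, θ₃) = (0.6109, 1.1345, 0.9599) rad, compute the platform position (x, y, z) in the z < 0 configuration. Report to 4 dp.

(0.0532, -0.0195, -0.3708)

S1 = (0.2483·cos0.0°, 0.2483·sin0.0°, -0.0688) = (0.2483, 0.0000, -0.0688)
S2 = (0.2007·cos120.0°, 0.2007·sin120.0°, -0.1088) = (-0.1004, 0.1738, -0.1088)
φ3=240.0°: virtual centre (-0.1094, -0.1895, -0.0983), radius l
|S₂|²−|S₁|² = -0.0143;  |S₃|²−|S₁|² = -0.0088
[-0.6973 0.3476 -0.0799]·P = -0.0143;  [-0.7154 -0.3790 -0.0589]·P = -0.0088
Cramer: x(z) = 0.0165-0.0989z;  y(z) = -0.0079+0.0313z
quadratic in z: (1.0108)z²+(0.1830)z+(-0.0711)=0, √Δ=0.5665 → z ∈ {-0.3708, 0.1897}; z = -0.3708 (taking z<0)
x = 0.0532, y = -0.0195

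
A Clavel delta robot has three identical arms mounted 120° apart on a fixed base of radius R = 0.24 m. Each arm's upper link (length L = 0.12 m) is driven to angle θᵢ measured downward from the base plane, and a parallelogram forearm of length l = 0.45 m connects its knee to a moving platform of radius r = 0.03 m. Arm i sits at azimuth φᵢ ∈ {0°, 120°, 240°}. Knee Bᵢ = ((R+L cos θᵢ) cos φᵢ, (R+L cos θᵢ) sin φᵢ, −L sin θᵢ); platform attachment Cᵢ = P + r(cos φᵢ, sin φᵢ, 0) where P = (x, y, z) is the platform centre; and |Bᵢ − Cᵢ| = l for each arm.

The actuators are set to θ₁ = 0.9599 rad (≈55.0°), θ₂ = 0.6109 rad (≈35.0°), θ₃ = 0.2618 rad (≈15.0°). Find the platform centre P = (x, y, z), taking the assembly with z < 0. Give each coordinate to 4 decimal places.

arm 1 at φ=0.0°: e+L cos θ1 = 0.2788;  S1 = (0.2788, 0.0000, -0.0983)
S2 = (0.3083·cos120.0°, 0.3083·sin120.0°, -0.0688) = (-0.1541, 0.2670, -0.0688)
arm 3 at φ=240.0°: e+L cos θ3 = 0.3259;  S3 = (-0.1630, -0.2822, -0.0311)
subtract pairs → two planes through P
[-0.8660 0.5340 0.0589]·P = 0.0124;  [-0.8836 -0.5645 0.1345]·P = 0.0198
det = 0.9606;  x = -0.0183+0.1094z,  y = -0.0064+0.0670z
sphere 1 gives Az²+Bz+C=0 with A=1.0165, B=0.1307, C=-0.1045;  B²−4AC=0.4421;  roots -0.3914, 0.2628;  negative root z = -0.3914
x = -0.0611, y = -0.0327

(-0.0611, -0.0327, -0.3914)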